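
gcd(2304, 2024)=8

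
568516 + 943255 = 1511771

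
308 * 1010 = 311080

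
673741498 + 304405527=978147025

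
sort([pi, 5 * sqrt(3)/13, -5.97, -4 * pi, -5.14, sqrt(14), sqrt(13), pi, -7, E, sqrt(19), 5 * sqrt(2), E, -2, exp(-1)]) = [-4 * pi, -7, -5.97, -5.14, -2, exp(-1), 5 * sqrt(3)/13, E, E, pi, pi, sqrt(13), sqrt(14), sqrt(19), 5 * sqrt(2)]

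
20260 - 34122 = -13862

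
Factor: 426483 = 3^2*47387^1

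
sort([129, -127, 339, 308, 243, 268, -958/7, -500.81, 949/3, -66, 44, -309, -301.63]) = [-500.81, -309, -301.63, -958/7, -127, -66, 44, 129, 243, 268, 308, 949/3, 339]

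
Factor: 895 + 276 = 1171^1 = 1171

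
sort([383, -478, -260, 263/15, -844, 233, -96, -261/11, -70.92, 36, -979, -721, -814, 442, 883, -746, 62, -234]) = [-979, -844, -814, -746, -721, -478, -260, -234, -96, -70.92, -261/11, 263/15, 36, 62, 233, 383, 442, 883]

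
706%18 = 4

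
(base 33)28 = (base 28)2i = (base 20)3e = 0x4a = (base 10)74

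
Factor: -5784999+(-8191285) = -1 * 2^2 * 7^1 * 617^1 * 809^1 = -13976284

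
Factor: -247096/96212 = -1*2^1*359^(-1)*461^1 = -922/359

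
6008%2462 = 1084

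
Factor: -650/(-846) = 3^(-2)*5^2*13^1*47^(-1) = 325/423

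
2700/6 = 450 = 450.00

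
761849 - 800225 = -38376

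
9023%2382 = 1877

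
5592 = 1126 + 4466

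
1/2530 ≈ 0.000395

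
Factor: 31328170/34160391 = 2^1 * 3^(-2) * 5^1 * 197^(-1) * 313^1 * 10009^1 * 19267^(-1)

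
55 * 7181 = 394955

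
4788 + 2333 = 7121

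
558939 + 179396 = 738335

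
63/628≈0.100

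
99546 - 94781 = 4765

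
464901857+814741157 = 1279643014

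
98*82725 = 8107050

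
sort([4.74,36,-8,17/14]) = [-8,17/14,4.74,36]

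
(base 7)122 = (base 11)5a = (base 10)65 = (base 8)101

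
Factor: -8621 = -1*37^1*233^1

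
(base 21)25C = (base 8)1747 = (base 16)3E7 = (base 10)999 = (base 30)139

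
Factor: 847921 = 41^1*20681^1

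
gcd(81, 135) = 27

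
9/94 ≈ 0.0957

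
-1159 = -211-948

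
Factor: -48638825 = -1*5^2*1945553^1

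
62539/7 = 8934 + 1/7 ≈ 8934.14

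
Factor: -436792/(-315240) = 3^(-1)*5^(-1)*37^(-1)*769^1 = 769/555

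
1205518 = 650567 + 554951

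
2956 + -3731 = -775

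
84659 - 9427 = 75232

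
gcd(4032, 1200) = 48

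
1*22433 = 22433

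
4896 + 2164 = 7060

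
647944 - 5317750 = -4669806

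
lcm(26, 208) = 208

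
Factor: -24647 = -1 * 7^2 * 503^1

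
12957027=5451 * 2377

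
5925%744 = 717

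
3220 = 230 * 14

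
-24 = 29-53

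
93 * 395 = 36735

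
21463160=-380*(-56482)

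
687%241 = 205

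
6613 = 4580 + 2033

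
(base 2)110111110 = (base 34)d4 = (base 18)16e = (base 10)446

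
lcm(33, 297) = 297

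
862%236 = 154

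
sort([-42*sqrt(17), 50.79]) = [-42*sqrt(17), 50.79]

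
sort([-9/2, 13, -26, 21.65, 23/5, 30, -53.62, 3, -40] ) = [-53.62, -40, -26, -9/2, 3, 23/5, 13, 21.65, 30] 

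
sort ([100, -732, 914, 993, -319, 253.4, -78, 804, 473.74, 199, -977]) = [-977, -732, -319, -78, 100, 199, 253.4, 473.74, 804, 914, 993]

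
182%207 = 182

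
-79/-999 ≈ 0.0791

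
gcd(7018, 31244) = 2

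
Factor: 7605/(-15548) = -1*2^(-2)*3^2*5^1*23^(-1) = -45/92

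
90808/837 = 108 + 412/837 ≈ 108.49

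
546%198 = 150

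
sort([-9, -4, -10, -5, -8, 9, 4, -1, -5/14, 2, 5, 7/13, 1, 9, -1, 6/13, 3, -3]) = [-10, -9, -8, -5, -4, -3, -1, -1, -5/14, 6/13, 7/13, 1, 2, 3, 4, 5, 9, 9]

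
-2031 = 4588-6619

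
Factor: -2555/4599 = -1*3^(-2)*5^1 = -5/9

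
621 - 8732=-8111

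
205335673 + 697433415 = 902769088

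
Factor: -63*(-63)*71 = 3^4*7^2*71^1 = 281799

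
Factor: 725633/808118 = 2^(-1) * 8597^(-1) * 15439^1 = 15439/17194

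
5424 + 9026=14450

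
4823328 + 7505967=12329295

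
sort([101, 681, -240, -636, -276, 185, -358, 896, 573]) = [-636, -358, -276, -240, 101, 185, 573, 681, 896]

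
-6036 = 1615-7651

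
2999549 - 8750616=-5751067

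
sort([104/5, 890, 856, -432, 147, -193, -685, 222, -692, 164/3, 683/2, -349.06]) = [-692, -685, -432, -349.06, -193, 104/5, 164/3, 147, 222, 683/2, 856, 890]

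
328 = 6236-5908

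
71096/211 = 336 + 200/211 ≈ 336.95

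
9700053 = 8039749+1660304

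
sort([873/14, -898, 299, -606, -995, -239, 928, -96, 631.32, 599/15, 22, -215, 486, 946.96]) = [-995, -898, -606, -239, -215, -96, 22, 599/15, 873/14, 299, 486, 631.32, 928, 946.96]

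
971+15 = 986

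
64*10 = 640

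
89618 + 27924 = 117542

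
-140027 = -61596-78431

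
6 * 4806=28836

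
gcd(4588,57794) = 74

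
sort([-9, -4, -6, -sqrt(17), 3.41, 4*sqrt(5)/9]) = [-9, -6, -sqrt(17), -4, 4*sqrt(5)/9, 3.41]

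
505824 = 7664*66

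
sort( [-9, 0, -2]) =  [-9, -2, 0]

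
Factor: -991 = -1*991^1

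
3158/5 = 631 + 3/5 = 631.60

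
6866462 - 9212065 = -2345603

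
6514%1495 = 534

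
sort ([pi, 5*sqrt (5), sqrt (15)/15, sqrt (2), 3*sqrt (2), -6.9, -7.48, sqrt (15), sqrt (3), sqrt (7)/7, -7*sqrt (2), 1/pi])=[-7*sqrt (2), -7.48, -6.9, sqrt (15)/15, 1/pi, sqrt (7)/7, sqrt (2), sqrt (3), pi, sqrt (15), 3*sqrt (2), 5*sqrt (5)]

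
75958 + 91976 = 167934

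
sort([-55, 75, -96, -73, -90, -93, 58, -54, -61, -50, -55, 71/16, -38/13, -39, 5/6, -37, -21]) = [-96, -93, -90, -73, -61, -55, -55, -54, -50, -39, -37, -21, -38/13, 5/6, 71/16, 58, 75]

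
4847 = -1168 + 6015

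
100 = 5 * 20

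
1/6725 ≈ 0.000149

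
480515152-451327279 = 29187873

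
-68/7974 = -34/3987 ≈ -0.00853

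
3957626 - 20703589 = -16745963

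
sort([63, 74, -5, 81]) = [-5, 63, 74, 81]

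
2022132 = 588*3439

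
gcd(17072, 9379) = 1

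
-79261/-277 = 286 + 39/277 ≈ 286.14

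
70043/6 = 11673 + 5/6 ≈ 11673.83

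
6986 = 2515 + 4471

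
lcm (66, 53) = 3498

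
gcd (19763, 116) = 1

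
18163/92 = 197 + 39/92 ≈ 197.42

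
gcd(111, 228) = 3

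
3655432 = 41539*88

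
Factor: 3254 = 2^1 * 1627^1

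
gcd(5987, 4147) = 1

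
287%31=8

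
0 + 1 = 1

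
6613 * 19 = 125647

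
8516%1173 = 305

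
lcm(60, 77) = 4620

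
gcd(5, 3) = 1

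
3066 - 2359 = 707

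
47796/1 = 47796 = 47796.00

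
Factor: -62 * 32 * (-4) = 2^8 * 31^1 = 7936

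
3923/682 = 5 + 513/682 ≈ 5.75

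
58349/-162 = -360-29/162 ≈ -360.18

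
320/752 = 20/47 ≈ 0.426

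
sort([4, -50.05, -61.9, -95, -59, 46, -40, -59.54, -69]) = [-95, -69, -61.9, -59.54, -59, -50.05, -40, 4, 46]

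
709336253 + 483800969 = 1193137222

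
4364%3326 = 1038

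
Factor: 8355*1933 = 3^1*5^1*557^1*1933^1 = 16150215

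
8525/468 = 18 + 101/468 ≈ 18.22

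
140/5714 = 70/2857 ≈ 0.0245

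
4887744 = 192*25457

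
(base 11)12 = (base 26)d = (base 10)13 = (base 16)d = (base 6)21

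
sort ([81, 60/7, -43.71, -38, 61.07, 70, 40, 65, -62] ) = [-62, -43.71, -38, 60/7, 40, 61.07, 65, 70, 81] 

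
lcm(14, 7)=14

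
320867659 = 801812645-480944986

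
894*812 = 725928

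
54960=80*687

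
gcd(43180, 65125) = 5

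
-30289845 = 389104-30678949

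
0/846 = 0 = 0.00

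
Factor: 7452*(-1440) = -1*2^7*3^6*5^1*23^1 = -10730880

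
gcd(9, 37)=1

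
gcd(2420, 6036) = 4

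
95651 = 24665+70986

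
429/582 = 143/194 ≈ 0.737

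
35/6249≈0.00560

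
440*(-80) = -35200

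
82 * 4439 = 363998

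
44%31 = 13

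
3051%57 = 30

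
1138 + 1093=2231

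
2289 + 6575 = 8864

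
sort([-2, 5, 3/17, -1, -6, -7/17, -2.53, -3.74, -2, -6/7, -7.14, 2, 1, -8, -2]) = [-8, -7.14, -6, -3.74, -2.53, -2, -2, -2, -1, -6/7, -7/17, 3/17, 1, 2, 5]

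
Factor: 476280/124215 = 2^3*3^4*13^(-2) = 648/169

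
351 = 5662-5311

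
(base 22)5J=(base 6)333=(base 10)129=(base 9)153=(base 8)201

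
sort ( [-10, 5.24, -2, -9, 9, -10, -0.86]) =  [-10, -10, -9, -2, -0.86, 5.24, 9]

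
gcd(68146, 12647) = 1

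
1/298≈0.00336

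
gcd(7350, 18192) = 6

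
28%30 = 28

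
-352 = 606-958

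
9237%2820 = 777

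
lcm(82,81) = 6642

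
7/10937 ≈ 0.000640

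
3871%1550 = 771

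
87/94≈0.926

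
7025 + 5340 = 12365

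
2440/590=4 + 8/59 ≈ 4.14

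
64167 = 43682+20485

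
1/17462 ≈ 0.0000573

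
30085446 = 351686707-321601261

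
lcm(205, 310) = 12710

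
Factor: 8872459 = 8872459^1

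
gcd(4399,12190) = 53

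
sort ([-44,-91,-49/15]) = [-91,-44,-49/15]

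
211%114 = 97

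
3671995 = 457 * 8035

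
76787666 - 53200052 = 23587614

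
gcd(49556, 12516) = 4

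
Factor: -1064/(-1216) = 2^(-3) * 7^1 = 7/8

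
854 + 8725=9579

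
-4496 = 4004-8500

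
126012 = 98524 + 27488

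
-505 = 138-643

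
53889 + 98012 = 151901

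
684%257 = 170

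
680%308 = 64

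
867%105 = 27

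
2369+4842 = 7211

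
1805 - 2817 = -1012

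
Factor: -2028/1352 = -1*2^(-1)*3^1 = -3/2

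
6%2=0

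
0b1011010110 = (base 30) o6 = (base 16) 2d6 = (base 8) 1326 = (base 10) 726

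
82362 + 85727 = 168089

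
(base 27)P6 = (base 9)836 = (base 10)681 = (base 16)2A9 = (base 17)261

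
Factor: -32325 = -1*3^1*5^2*431^1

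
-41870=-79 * 530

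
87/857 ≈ 0.102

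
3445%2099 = 1346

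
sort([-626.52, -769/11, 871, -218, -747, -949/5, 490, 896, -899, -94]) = [-899, -747, -626.52, -218, -949/5, -94, -769/11, 490, 871, 896]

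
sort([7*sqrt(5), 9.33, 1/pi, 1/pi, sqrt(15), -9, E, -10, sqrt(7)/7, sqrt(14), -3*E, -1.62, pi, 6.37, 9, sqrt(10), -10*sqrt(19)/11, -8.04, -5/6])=[-10, -9, -3*E, -8.04, -10*sqrt(19)/11, -1.62, -5/6, 1/pi, 1/pi, sqrt(7)/7, E, pi, sqrt(10), sqrt(14), sqrt(15), 6.37, 9, 9.33, 7*sqrt(5)]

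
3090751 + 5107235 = 8197986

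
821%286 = 249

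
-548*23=-12604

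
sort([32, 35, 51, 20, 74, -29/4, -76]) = [-76, -29/4, 20, 32, 35, 51, 74]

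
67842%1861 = 846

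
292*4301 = 1255892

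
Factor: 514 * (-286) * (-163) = 2^2 * 11^1 * 13^1 * 163^1 * 257^1 = 23961652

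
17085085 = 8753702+8331383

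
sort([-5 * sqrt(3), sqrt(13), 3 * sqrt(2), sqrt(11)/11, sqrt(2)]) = [-5 * sqrt(3), sqrt(11)/11, sqrt(2), sqrt(13), 3 * sqrt(2)]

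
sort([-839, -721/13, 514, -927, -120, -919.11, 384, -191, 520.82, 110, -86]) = [-927, -919.11, -839, -191, -120, -86, -721/13, 110, 384, 514, 520.82]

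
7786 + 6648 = 14434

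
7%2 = 1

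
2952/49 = 60 + 12/49 ≈ 60.24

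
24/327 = 8/109 ≈ 0.0734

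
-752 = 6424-7176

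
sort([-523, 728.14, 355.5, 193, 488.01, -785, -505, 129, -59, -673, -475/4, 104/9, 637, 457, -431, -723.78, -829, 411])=[-829, -785, -723.78, -673, -523, -505, -431, -475/4, -59, 104/9, 129, 193, 355.5, 411, 457, 488.01, 637, 728.14]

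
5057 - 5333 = -276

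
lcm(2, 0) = 0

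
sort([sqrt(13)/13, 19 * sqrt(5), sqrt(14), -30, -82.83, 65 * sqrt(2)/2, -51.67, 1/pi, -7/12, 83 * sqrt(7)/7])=[-82.83, -51.67, -30, -7/12, sqrt(13)/13, 1/pi, sqrt(14), 83 * sqrt(7)/7, 19 * sqrt(5), 65 * sqrt(2)/2]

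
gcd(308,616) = 308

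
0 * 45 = 0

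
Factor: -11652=-1 * 2^2 * 3^1 * 971^1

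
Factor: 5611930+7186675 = 5^1 * 2559721^1 = 12798605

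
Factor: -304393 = -1*304393^1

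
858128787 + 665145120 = 1523273907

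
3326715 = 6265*531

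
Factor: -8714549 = -1 * 727^1 * 11987^1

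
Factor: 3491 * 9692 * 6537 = 2^2 * 3^1 * 2179^1 * 2423^1 * 3491^1 = 221177904564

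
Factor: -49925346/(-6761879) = 2^1 * 3^1 * 43^(-1) * 521^1 * 15971^1 * 157253^(-1) 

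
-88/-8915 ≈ 0.00987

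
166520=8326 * 20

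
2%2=0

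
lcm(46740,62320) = 186960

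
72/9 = 8 = 8.00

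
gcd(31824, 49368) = 408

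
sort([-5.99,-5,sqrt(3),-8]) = [-8,-5.99,-5,sqrt(3)]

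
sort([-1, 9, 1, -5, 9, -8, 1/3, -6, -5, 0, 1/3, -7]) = [-8, -7, -6, -5, -5, -1, 0, 1/3, 1/3, 1, 9, 9]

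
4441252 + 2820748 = 7262000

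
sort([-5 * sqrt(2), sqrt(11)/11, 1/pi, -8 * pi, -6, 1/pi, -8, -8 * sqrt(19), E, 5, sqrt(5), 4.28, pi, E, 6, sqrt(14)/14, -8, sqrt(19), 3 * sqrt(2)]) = [-8 * sqrt(19), -8 * pi, -8, -8, -5 * sqrt(2), -6, sqrt(14)/14, sqrt(11)/11, 1/pi, 1/pi, sqrt(5), E, E, pi, 3 * sqrt(2), 4.28, sqrt(19), 5, 6]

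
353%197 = 156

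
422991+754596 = 1177587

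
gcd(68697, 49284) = 9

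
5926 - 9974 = -4048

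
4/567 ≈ 0.00705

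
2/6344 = 1/3172 ≈ 0.000315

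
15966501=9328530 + 6637971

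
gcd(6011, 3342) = 1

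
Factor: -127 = -1*127^1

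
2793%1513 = 1280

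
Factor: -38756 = -1 * 2^2 * 9689^1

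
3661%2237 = 1424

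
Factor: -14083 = -1*14083^1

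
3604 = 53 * 68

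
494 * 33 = 16302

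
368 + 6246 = 6614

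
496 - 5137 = -4641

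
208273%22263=7906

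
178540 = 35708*5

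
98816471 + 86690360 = 185506831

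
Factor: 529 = 23^2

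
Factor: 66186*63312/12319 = 2^5*3^3*97^(-1)*127^(-1)*1319^1*3677^1 = 4190368032/12319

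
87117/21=29039/7 ≈ 4148.43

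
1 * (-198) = -198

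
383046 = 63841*6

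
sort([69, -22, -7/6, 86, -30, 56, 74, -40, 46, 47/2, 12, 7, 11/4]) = [-40, -30, -22, -7/6, 11/4, 7, 12, 47/2, 46, 56, 69, 74, 86]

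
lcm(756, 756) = 756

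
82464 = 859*96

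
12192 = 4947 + 7245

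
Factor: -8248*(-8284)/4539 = 2^5*3^(-1)*17^(-1)*19^1*89^(-1)*109^1*1031^1 = 68326432/4539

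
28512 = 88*324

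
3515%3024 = 491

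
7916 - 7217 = 699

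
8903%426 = 383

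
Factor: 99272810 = 2^1 * 5^1 * 7^1 * 13^1 * 43^2 * 59^1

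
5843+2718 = 8561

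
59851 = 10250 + 49601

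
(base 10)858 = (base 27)14l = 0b1101011010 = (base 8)1532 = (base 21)1ji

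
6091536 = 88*69222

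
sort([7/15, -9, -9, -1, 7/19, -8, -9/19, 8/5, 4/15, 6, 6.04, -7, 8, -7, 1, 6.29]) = [-9, -9, -8, -7, -7, -1, -9/19, 4/15, 7/19, 7/15, 1, 8/5, 6, 6.04, 6.29, 8]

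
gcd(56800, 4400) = 400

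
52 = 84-32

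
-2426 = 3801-6227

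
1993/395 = 5 + 18/395 ≈ 5.05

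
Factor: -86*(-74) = 2^2*37^1*43^1 = 6364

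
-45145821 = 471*(-95851)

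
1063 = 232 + 831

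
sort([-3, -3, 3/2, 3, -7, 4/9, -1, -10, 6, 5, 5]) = [-10, -7, -3, -3, -1, 4/9, 3/2, 3, 5, 5, 6]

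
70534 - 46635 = 23899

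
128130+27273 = 155403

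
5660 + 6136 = 11796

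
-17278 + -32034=-49312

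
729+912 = 1641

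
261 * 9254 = 2415294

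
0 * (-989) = 0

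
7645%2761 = 2123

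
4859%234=179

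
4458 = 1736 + 2722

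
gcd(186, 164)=2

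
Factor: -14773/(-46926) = 2^(-1) * 3^(-3) * 17^1 = 17/54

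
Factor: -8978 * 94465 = -1 * 2^1 * 5^1 * 7^1 * 67^2 * 2699^1 = -848106770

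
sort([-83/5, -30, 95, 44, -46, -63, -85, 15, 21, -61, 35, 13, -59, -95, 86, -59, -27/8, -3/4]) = [-95, -85, -63, -61, -59, -59, -46, -30, -83/5, -27/8, -3/4, 13, 15, 21, 35, 44, 86, 95]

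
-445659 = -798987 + 353328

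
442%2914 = 442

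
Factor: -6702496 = -1 * 2^5 * 43^1 * 4871^1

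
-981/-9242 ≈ 0.106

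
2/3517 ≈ 0.000569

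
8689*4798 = 41689822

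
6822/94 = 72 + 27/47 ≈ 72.57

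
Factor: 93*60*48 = 2^6*3^3*5^1*31^1 = 267840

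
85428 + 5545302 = 5630730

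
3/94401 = 1/31467 ≈ 0.0000318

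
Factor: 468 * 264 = 2^5 * 3^3 * 11^1 * 13^1 = 123552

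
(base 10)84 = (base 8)124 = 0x54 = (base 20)44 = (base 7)150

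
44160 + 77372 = 121532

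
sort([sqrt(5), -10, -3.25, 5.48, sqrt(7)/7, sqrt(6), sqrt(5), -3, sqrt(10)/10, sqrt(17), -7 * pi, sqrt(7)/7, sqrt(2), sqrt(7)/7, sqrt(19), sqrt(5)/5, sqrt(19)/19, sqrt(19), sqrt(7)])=[-7 * pi, -10, -3.25, -3, sqrt(19)/19, sqrt(10)/10, sqrt(7)/7, sqrt(7)/7, sqrt(7)/7, sqrt(5)/5, sqrt(2), sqrt(5), sqrt(5), sqrt(6), sqrt(7), sqrt(17), sqrt(19), sqrt(19), 5.48]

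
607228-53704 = 553524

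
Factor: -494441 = -1*494441^1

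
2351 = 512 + 1839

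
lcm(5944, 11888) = 11888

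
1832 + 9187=11019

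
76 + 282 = 358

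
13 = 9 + 4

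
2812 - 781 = 2031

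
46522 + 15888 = 62410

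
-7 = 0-7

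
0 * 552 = 0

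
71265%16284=6129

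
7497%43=15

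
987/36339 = 329/12113 ≈ 0.0272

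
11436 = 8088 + 3348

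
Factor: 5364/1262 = 2^1*3^2*149^1*631^(-1) = 2682/631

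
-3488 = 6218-9706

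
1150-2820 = -1670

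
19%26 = 19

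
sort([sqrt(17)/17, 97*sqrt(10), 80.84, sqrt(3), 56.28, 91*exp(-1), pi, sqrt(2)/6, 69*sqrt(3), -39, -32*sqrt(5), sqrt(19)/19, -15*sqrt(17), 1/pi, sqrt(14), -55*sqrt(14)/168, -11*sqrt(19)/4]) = [-32*sqrt(5), -15*sqrt(17), -39, -11*sqrt(19)/4, -55*sqrt(14)/168, sqrt(19)/19, sqrt(2)/6, sqrt(17)/17, 1/pi, sqrt(3), pi, sqrt(14), 91*exp(-1), 56.28, 80.84, 69*sqrt(3), 97*sqrt(10)]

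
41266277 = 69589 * 593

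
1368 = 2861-1493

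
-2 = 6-8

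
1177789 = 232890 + 944899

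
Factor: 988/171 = 2^2 * 3^(-2) * 13^1 = 52/9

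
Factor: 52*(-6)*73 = -1*2^3*3^1*13^1*73^1 = -22776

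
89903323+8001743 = 97905066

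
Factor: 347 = 347^1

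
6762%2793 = 1176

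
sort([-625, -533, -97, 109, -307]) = [-625, -533, -307, -97, 109]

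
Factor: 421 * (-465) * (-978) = 2^1 * 3^2 * 5^1 * 31^1 * 163^1 * 421^1 = 191458170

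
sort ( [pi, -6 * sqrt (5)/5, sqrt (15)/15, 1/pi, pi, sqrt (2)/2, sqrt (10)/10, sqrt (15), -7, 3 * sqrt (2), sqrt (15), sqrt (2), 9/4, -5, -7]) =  [-7, -7, -5, -6 * sqrt (5)/5, sqrt (15)/15, sqrt (10)/10, 1/pi, sqrt (2)/2, sqrt (2), 9/4, pi, pi, sqrt (15), sqrt (15), 3 * sqrt (2)]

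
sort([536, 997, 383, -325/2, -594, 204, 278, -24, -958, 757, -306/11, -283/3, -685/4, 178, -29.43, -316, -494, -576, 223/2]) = [-958, -594, -576, -494, -316, -685/4, -325/2, -283/3, -29.43, -306/11, -24, 223/2, 178, 204, 278, 383, 536, 757, 997]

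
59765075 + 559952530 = 619717605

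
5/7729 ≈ 0.000647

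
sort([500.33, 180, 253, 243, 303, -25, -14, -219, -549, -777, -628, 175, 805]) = [-777, -628, -549, -219, -25, -14, 175, 180, 243, 253, 303, 500.33, 805]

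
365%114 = 23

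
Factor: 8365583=23^1*557^1*653^1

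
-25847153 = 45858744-71705897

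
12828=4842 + 7986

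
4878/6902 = 2439/3451 ≈ 0.707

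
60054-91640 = -31586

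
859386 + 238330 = 1097716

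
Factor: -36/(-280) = 2^(-1)*3^2*5^(-1)*7^(-1) = 9/70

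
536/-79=-6-62/79 ≈ -6.78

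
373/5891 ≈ 0.0633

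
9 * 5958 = 53622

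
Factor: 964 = 2^2*241^1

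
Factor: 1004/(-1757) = -1 * 2^2 * 7^(-1) = -4/7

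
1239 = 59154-57915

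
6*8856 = 53136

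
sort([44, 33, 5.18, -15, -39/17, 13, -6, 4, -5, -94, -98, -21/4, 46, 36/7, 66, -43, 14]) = [-98, -94, -43, -15, -6, -21/4, -5, -39/17, 4, 36/7, 5.18, 13, 14, 33, 44, 46, 66]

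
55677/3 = 18559 = 18559.00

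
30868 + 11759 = 42627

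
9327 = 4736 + 4591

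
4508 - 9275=-4767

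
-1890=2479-4369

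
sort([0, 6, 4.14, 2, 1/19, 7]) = [0, 1/19, 2, 4.14, 6, 7]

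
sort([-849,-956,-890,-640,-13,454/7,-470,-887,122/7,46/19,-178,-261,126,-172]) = [-956,-890,-887,-849,-640,-470,-261,-178,-172,-13,46/19,122/7,454/7,126]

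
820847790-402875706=417972084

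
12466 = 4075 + 8391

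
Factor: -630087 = -1*3^1*139^1*1511^1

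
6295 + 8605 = 14900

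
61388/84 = 15347/21 ≈ 730.81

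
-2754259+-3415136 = -6169395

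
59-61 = -2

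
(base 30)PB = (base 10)761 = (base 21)1F5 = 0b1011111001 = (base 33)N2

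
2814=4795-1981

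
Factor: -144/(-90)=2^3 * 5^(-1)=8/5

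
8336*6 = 50016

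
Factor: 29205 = 3^2*5^1*11^1*59^1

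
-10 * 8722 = -87220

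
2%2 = 0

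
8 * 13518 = 108144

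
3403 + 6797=10200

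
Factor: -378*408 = -1*2^4*3^4*7^1*17^1 = -154224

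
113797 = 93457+20340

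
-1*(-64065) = 64065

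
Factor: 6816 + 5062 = 2^1 * 5939^1 = 11878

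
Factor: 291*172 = 2^2*3^1*43^1*97^1 = 50052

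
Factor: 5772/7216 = 2^(-2)*3^1*11^(-1)*13^1*37^1*41^(-1) = 1443/1804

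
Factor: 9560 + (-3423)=17^1*19^2=6137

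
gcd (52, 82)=2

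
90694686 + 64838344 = 155533030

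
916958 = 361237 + 555721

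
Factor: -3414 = -1 * 2^1 * 3^1 * 569^1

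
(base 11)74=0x51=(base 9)100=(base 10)81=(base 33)2f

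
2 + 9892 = 9894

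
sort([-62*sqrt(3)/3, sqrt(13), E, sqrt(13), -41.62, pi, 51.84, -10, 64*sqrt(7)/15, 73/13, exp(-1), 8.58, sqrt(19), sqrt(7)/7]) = [-41.62, -62*sqrt(3)/3, -10, exp(-1), sqrt(7)/7, E, pi, sqrt(13), sqrt(13), sqrt(19), 73/13, 8.58, 64*sqrt(7)/15, 51.84]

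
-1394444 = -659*2116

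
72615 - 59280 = 13335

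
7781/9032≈0.861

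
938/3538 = 469/1769 ≈ 0.265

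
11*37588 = 413468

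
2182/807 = 2 + 568/807 ≈ 2.70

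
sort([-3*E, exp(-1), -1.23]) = [-3*E, -1.23, exp(-1)]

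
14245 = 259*55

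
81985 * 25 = 2049625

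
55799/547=102+5/547 ≈ 102.01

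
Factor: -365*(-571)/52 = 2^(-2)*5^1*13^(-1)*73^1*571^1 = 208415/52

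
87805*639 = 56107395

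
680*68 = 46240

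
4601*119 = 547519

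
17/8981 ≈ 0.00189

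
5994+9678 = 15672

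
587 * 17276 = 10141012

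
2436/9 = 812/3 ≈ 270.67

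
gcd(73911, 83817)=3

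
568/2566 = 284/1283 ≈ 0.221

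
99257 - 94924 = 4333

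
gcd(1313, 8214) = 1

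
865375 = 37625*23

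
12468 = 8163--4305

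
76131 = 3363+72768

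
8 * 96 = 768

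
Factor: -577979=-1*577979^1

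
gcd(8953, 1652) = 7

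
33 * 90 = 2970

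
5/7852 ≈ 0.000637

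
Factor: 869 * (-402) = -1 * 2^1 * 3^1 * 11^1 * 67^1 * 79^1 = -349338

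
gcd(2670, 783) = 3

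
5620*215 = 1208300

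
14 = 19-5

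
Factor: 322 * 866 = 2^2 * 7^1 * 23^1 * 433^1 = 278852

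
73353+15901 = 89254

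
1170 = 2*585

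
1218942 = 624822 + 594120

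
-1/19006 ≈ -0.0000526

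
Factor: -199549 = -1 * 7^1 * 29^1 * 983^1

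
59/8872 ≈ 0.00665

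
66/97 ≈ 0.680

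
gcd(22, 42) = 2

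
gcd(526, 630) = 2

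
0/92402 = 0 = 0.00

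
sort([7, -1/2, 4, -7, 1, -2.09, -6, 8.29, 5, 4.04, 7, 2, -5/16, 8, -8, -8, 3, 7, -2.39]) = [-8, -8, -7, -6, -2.39, -2.09, -1/2, -5/16, 1, 2, 3, 4, 4.04, 5, 7, 7, 7, 8, 8.29]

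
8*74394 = 595152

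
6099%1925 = 324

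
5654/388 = 14 + 111/194 ≈ 14.57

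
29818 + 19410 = 49228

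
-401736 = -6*66956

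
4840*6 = 29040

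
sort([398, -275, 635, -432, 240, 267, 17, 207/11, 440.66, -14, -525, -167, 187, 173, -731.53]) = [-731.53, -525, -432, -275, -167, -14, 17, 207/11, 173, 187, 240, 267, 398, 440.66, 635]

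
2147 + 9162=11309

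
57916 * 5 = 289580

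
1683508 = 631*2668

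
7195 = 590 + 6605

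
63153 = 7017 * 9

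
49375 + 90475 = 139850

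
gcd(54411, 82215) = 21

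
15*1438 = 21570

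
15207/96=158 + 13/32 ≈ 158.41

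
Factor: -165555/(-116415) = 199^(-1) * 283^1 = 283/199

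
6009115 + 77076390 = 83085505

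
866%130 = 86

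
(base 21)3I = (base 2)1010001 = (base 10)81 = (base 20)41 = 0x51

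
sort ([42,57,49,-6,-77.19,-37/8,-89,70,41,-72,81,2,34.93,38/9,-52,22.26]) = [-89,-77.19,-72,-52,-6,-37/8,2,38/9,22.26,34.93,41,42,49,57,70,81]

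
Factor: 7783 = 43^1 * 181^1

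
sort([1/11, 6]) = [1/11, 6]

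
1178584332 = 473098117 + 705486215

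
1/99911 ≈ 0.0000100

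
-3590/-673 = 5 + 225/673≈5.33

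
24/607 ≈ 0.0395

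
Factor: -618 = -1*2^1*3^1*103^1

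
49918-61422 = -11504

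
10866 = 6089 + 4777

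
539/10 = 53+9/10 = 53.90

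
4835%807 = 800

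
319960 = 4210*76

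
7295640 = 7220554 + 75086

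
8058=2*4029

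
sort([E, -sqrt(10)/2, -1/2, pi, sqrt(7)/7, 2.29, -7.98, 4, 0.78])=[-7.98, -sqrt(10)/2, -1/2, sqrt(7)/7, 0.78, 2.29, E, pi, 4]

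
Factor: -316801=-1 * 316801^1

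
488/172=2 + 36/43≈2.84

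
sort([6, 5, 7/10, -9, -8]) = [-9, -8, 7/10, 5, 6]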